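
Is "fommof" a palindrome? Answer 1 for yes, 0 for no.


Input: fommof
Reversed: fommof
  Compare pos 0 ('f') with pos 5 ('f'): match
  Compare pos 1 ('o') with pos 4 ('o'): match
  Compare pos 2 ('m') with pos 3 ('m'): match
Result: palindrome

1


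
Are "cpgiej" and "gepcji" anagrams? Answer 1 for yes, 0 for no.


Strings: "cpgiej", "gepcji"
Sorted first:  cegijp
Sorted second: cegijp
Sorted forms match => anagrams

1


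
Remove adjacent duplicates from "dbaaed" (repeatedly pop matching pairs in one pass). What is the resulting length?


Input: dbaaed
Stack-based adjacent duplicate removal:
  Read 'd': push. Stack: d
  Read 'b': push. Stack: db
  Read 'a': push. Stack: dba
  Read 'a': matches stack top 'a' => pop. Stack: db
  Read 'e': push. Stack: dbe
  Read 'd': push. Stack: dbed
Final stack: "dbed" (length 4)

4


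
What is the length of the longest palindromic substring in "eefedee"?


Input: "eefedee"
Checking substrings for palindromes:
  [1:4] "efe" (len 3) => palindrome
  [3:6] "ede" (len 3) => palindrome
  [0:2] "ee" (len 2) => palindrome
  [5:7] "ee" (len 2) => palindrome
Longest palindromic substring: "efe" with length 3

3


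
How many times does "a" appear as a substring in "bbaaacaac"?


Searching for "a" in "bbaaacaac"
Scanning each position:
  Position 0: "b" => no
  Position 1: "b" => no
  Position 2: "a" => MATCH
  Position 3: "a" => MATCH
  Position 4: "a" => MATCH
  Position 5: "c" => no
  Position 6: "a" => MATCH
  Position 7: "a" => MATCH
  Position 8: "c" => no
Total occurrences: 5

5


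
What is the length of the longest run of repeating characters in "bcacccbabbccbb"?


Input: "bcacccbabbccbb"
Scanning for longest run:
  Position 1 ('c'): new char, reset run to 1
  Position 2 ('a'): new char, reset run to 1
  Position 3 ('c'): new char, reset run to 1
  Position 4 ('c'): continues run of 'c', length=2
  Position 5 ('c'): continues run of 'c', length=3
  Position 6 ('b'): new char, reset run to 1
  Position 7 ('a'): new char, reset run to 1
  Position 8 ('b'): new char, reset run to 1
  Position 9 ('b'): continues run of 'b', length=2
  Position 10 ('c'): new char, reset run to 1
  Position 11 ('c'): continues run of 'c', length=2
  Position 12 ('b'): new char, reset run to 1
  Position 13 ('b'): continues run of 'b', length=2
Longest run: 'c' with length 3

3


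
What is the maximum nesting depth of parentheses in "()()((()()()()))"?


Input: "()()((()()()()))"
Tracking depth:
  Position 0 '(': depth becomes 1
  Position 1 ')': depth becomes 0
  Position 2 '(': depth becomes 1
  Position 3 ')': depth becomes 0
  Position 4 '(': depth becomes 1
  Position 5 '(': depth becomes 2
  Position 6 '(': depth becomes 3
  Position 7 ')': depth becomes 2
  Position 8 '(': depth becomes 3
  Position 9 ')': depth becomes 2
  Position 10 '(': depth becomes 3
  Position 11 ')': depth becomes 2
  Position 12 '(': depth becomes 3
  Position 13 ')': depth becomes 2
  Position 14 ')': depth becomes 1
  Position 15 ')': depth becomes 0
Maximum depth reached: 3

3


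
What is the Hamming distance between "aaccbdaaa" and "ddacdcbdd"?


Comparing "aaccbdaaa" and "ddacdcbdd" position by position:
  Position 0: 'a' vs 'd' => differ
  Position 1: 'a' vs 'd' => differ
  Position 2: 'c' vs 'a' => differ
  Position 3: 'c' vs 'c' => same
  Position 4: 'b' vs 'd' => differ
  Position 5: 'd' vs 'c' => differ
  Position 6: 'a' vs 'b' => differ
  Position 7: 'a' vs 'd' => differ
  Position 8: 'a' vs 'd' => differ
Total differences (Hamming distance): 8

8


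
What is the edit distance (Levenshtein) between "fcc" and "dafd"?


Computing edit distance: "fcc" -> "dafd"
DP table:
           d    a    f    d
      0    1    2    3    4
  f   1    1    2    2    3
  c   2    2    2    3    3
  c   3    3    3    3    4
Edit distance = dp[3][4] = 4

4


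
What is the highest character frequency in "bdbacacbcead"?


Input: bdbacacbcead
Character counts:
  'a': 3
  'b': 3
  'c': 3
  'd': 2
  'e': 1
Maximum frequency: 3

3


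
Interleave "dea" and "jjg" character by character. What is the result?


Interleaving "dea" and "jjg":
  Position 0: 'd' from first, 'j' from second => "dj"
  Position 1: 'e' from first, 'j' from second => "ej"
  Position 2: 'a' from first, 'g' from second => "ag"
Result: djejag

djejag


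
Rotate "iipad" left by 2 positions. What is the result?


Input: "iipad", rotate left by 2
First 2 characters: "ii"
Remaining characters: "pad"
Concatenate remaining + first: "pad" + "ii" = "padii"

padii


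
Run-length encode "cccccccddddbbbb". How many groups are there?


Input: cccccccddddbbbb
Scanning for consecutive runs:
  Group 1: 'c' x 7 (positions 0-6)
  Group 2: 'd' x 4 (positions 7-10)
  Group 3: 'b' x 4 (positions 11-14)
Total groups: 3

3


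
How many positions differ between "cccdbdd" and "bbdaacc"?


Comparing "cccdbdd" and "bbdaacc" position by position:
  Position 0: 'c' vs 'b' => DIFFER
  Position 1: 'c' vs 'b' => DIFFER
  Position 2: 'c' vs 'd' => DIFFER
  Position 3: 'd' vs 'a' => DIFFER
  Position 4: 'b' vs 'a' => DIFFER
  Position 5: 'd' vs 'c' => DIFFER
  Position 6: 'd' vs 'c' => DIFFER
Positions that differ: 7

7


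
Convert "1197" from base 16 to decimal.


Input: "1197" in base 16
Positional expansion:
  Digit '1' (value 1) x 16^3 = 4096
  Digit '1' (value 1) x 16^2 = 256
  Digit '9' (value 9) x 16^1 = 144
  Digit '7' (value 7) x 16^0 = 7
Sum = 4503

4503


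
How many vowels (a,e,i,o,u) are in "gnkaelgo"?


Input: gnkaelgo
Checking each character:
  'g' at position 0: consonant
  'n' at position 1: consonant
  'k' at position 2: consonant
  'a' at position 3: vowel (running total: 1)
  'e' at position 4: vowel (running total: 2)
  'l' at position 5: consonant
  'g' at position 6: consonant
  'o' at position 7: vowel (running total: 3)
Total vowels: 3

3


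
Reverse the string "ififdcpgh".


Input: ififdcpgh
Reading characters right to left:
  Position 8: 'h'
  Position 7: 'g'
  Position 6: 'p'
  Position 5: 'c'
  Position 4: 'd'
  Position 3: 'f'
  Position 2: 'i'
  Position 1: 'f'
  Position 0: 'i'
Reversed: hgpcdfifi

hgpcdfifi


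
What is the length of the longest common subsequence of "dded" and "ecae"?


LCS of "dded" and "ecae"
DP table:
           e    c    a    e
      0    0    0    0    0
  d   0    0    0    0    0
  d   0    0    0    0    0
  e   0    1    1    1    1
  d   0    1    1    1    1
LCS length = dp[4][4] = 1

1


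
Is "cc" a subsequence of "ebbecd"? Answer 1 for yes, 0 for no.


Check if "cc" is a subsequence of "ebbecd"
Greedy scan:
  Position 0 ('e'): no match needed
  Position 1 ('b'): no match needed
  Position 2 ('b'): no match needed
  Position 3 ('e'): no match needed
  Position 4 ('c'): matches sub[0] = 'c'
  Position 5 ('d'): no match needed
Only matched 1/2 characters => not a subsequence

0


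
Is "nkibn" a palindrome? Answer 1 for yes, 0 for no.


Input: nkibn
Reversed: nbikn
  Compare pos 0 ('n') with pos 4 ('n'): match
  Compare pos 1 ('k') with pos 3 ('b'): MISMATCH
Result: not a palindrome

0


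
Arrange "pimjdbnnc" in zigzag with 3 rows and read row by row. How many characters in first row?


Zigzag "pimjdbnnc" into 3 rows:
Placing characters:
  'p' => row 0
  'i' => row 1
  'm' => row 2
  'j' => row 1
  'd' => row 0
  'b' => row 1
  'n' => row 2
  'n' => row 1
  'c' => row 0
Rows:
  Row 0: "pdc"
  Row 1: "ijbn"
  Row 2: "mn"
First row length: 3

3


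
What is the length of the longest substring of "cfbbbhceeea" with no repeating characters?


Input: "cfbbbhceeea"
Sliding window (track last position of each char):
  Position 0 ('c'): window [0,0] length 1 -- new best
  Position 1 ('f'): window [0,1] length 2 -- new best
  Position 2 ('b'): window [0,2] length 3 -- new best
  Position 3 ('b'): repeat (last at 2), move window start to 3
  Position 3 ('b'): window [3,3] length 1
  Position 4 ('b'): repeat (last at 3), move window start to 4
  Position 4 ('b'): window [4,4] length 1
  Position 5 ('h'): window [4,5] length 2
  Position 6 ('c'): window [4,6] length 3
  Position 7 ('e'): window [4,7] length 4 -- new best
  Position 8 ('e'): repeat (last at 7), move window start to 8
  Position 8 ('e'): window [8,8] length 1
  Position 9 ('e'): repeat (last at 8), move window start to 9
  Position 9 ('e'): window [9,9] length 1
  Position 10 ('a'): window [9,10] length 2
Longest substring with no repeats: "bhce" with length 4

4


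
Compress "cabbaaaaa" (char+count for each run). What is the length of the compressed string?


Input: cabbaaaaa
Runs:
  'c' x 1 => "c1"
  'a' x 1 => "a1"
  'b' x 2 => "b2"
  'a' x 5 => "a5"
Compressed: "c1a1b2a5"
Compressed length: 8

8


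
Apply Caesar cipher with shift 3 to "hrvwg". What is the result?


Caesar cipher: shift "hrvwg" by 3
  'h' (pos 7) + 3 = pos 10 = 'k'
  'r' (pos 17) + 3 = pos 20 = 'u'
  'v' (pos 21) + 3 = pos 24 = 'y'
  'w' (pos 22) + 3 = pos 25 = 'z'
  'g' (pos 6) + 3 = pos 9 = 'j'
Result: kuyzj

kuyzj


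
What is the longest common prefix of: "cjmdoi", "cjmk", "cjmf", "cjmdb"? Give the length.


Words: cjmdoi, cjmk, cjmf, cjmdb
  Position 0: all 'c' => match
  Position 1: all 'j' => match
  Position 2: all 'm' => match
  Position 3: ('d', 'k', 'f', 'd') => mismatch, stop
LCP = "cjm" (length 3)

3


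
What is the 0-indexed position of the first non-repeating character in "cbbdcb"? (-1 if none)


Input: cbbdcb
Character frequencies:
  'b': 3
  'c': 2
  'd': 1
Scanning left to right for freq == 1:
  Position 0 ('c'): freq=2, skip
  Position 1 ('b'): freq=3, skip
  Position 2 ('b'): freq=3, skip
  Position 3 ('d'): unique! => answer = 3

3


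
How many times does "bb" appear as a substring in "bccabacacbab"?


Searching for "bb" in "bccabacacbab"
Scanning each position:
  Position 0: "bc" => no
  Position 1: "cc" => no
  Position 2: "ca" => no
  Position 3: "ab" => no
  Position 4: "ba" => no
  Position 5: "ac" => no
  Position 6: "ca" => no
  Position 7: "ac" => no
  Position 8: "cb" => no
  Position 9: "ba" => no
  Position 10: "ab" => no
Total occurrences: 0

0


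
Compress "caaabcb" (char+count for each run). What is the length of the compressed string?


Input: caaabcb
Runs:
  'c' x 1 => "c1"
  'a' x 3 => "a3"
  'b' x 1 => "b1"
  'c' x 1 => "c1"
  'b' x 1 => "b1"
Compressed: "c1a3b1c1b1"
Compressed length: 10

10


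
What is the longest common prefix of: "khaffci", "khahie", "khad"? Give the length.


Words: khaffci, khahie, khad
  Position 0: all 'k' => match
  Position 1: all 'h' => match
  Position 2: all 'a' => match
  Position 3: ('f', 'h', 'd') => mismatch, stop
LCP = "kha" (length 3)

3


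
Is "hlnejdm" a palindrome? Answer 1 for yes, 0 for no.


Input: hlnejdm
Reversed: mdjenlh
  Compare pos 0 ('h') with pos 6 ('m'): MISMATCH
  Compare pos 1 ('l') with pos 5 ('d'): MISMATCH
  Compare pos 2 ('n') with pos 4 ('j'): MISMATCH
Result: not a palindrome

0


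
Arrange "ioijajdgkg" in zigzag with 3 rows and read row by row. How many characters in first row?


Zigzag "ioijajdgkg" into 3 rows:
Placing characters:
  'i' => row 0
  'o' => row 1
  'i' => row 2
  'j' => row 1
  'a' => row 0
  'j' => row 1
  'd' => row 2
  'g' => row 1
  'k' => row 0
  'g' => row 1
Rows:
  Row 0: "iak"
  Row 1: "ojjgg"
  Row 2: "id"
First row length: 3

3


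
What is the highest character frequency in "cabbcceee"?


Input: cabbcceee
Character counts:
  'a': 1
  'b': 2
  'c': 3
  'e': 3
Maximum frequency: 3

3


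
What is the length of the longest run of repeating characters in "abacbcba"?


Input: "abacbcba"
Scanning for longest run:
  Position 1 ('b'): new char, reset run to 1
  Position 2 ('a'): new char, reset run to 1
  Position 3 ('c'): new char, reset run to 1
  Position 4 ('b'): new char, reset run to 1
  Position 5 ('c'): new char, reset run to 1
  Position 6 ('b'): new char, reset run to 1
  Position 7 ('a'): new char, reset run to 1
Longest run: 'a' with length 1

1


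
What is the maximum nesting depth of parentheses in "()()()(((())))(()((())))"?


Input: "()()()(((())))(()((())))"
Tracking depth:
  Position 0 '(': depth becomes 1
  Position 1 ')': depth becomes 0
  Position 2 '(': depth becomes 1
  Position 3 ')': depth becomes 0
  Position 4 '(': depth becomes 1
  Position 5 ')': depth becomes 0
  Position 6 '(': depth becomes 1
  Position 7 '(': depth becomes 2
  Position 8 '(': depth becomes 3
  Position 9 '(': depth becomes 4
  Position 10 ')': depth becomes 3
  Position 11 ')': depth becomes 2
  Position 12 ')': depth becomes 1
  Position 13 ')': depth becomes 0
  Position 14 '(': depth becomes 1
  Position 15 '(': depth becomes 2
  Position 16 ')': depth becomes 1
  Position 17 '(': depth becomes 2
  Position 18 '(': depth becomes 3
  Position 19 '(': depth becomes 4
  Position 20 ')': depth becomes 3
  Position 21 ')': depth becomes 2
  Position 22 ')': depth becomes 1
  Position 23 ')': depth becomes 0
Maximum depth reached: 4

4


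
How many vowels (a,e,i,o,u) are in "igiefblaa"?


Input: igiefblaa
Checking each character:
  'i' at position 0: vowel (running total: 1)
  'g' at position 1: consonant
  'i' at position 2: vowel (running total: 2)
  'e' at position 3: vowel (running total: 3)
  'f' at position 4: consonant
  'b' at position 5: consonant
  'l' at position 6: consonant
  'a' at position 7: vowel (running total: 4)
  'a' at position 8: vowel (running total: 5)
Total vowels: 5

5


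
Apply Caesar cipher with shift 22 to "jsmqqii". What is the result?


Caesar cipher: shift "jsmqqii" by 22
  'j' (pos 9) + 22 = pos 5 = 'f'
  's' (pos 18) + 22 = pos 14 = 'o'
  'm' (pos 12) + 22 = pos 8 = 'i'
  'q' (pos 16) + 22 = pos 12 = 'm'
  'q' (pos 16) + 22 = pos 12 = 'm'
  'i' (pos 8) + 22 = pos 4 = 'e'
  'i' (pos 8) + 22 = pos 4 = 'e'
Result: foimmee

foimmee


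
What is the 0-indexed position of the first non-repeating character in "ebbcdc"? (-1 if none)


Input: ebbcdc
Character frequencies:
  'b': 2
  'c': 2
  'd': 1
  'e': 1
Scanning left to right for freq == 1:
  Position 0 ('e'): unique! => answer = 0

0


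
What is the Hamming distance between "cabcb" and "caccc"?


Comparing "cabcb" and "caccc" position by position:
  Position 0: 'c' vs 'c' => same
  Position 1: 'a' vs 'a' => same
  Position 2: 'b' vs 'c' => differ
  Position 3: 'c' vs 'c' => same
  Position 4: 'b' vs 'c' => differ
Total differences (Hamming distance): 2

2


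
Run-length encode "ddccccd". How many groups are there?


Input: ddccccd
Scanning for consecutive runs:
  Group 1: 'd' x 2 (positions 0-1)
  Group 2: 'c' x 4 (positions 2-5)
  Group 3: 'd' x 1 (positions 6-6)
Total groups: 3

3


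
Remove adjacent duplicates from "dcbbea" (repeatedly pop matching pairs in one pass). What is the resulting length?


Input: dcbbea
Stack-based adjacent duplicate removal:
  Read 'd': push. Stack: d
  Read 'c': push. Stack: dc
  Read 'b': push. Stack: dcb
  Read 'b': matches stack top 'b' => pop. Stack: dc
  Read 'e': push. Stack: dce
  Read 'a': push. Stack: dcea
Final stack: "dcea" (length 4)

4


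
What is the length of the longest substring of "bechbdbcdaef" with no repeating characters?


Input: "bechbdbcdaef"
Sliding window (track last position of each char):
  Position 0 ('b'): window [0,0] length 1 -- new best
  Position 1 ('e'): window [0,1] length 2 -- new best
  Position 2 ('c'): window [0,2] length 3 -- new best
  Position 3 ('h'): window [0,3] length 4 -- new best
  Position 4 ('b'): repeat (last at 0), move window start to 1
  Position 4 ('b'): window [1,4] length 4
  Position 5 ('d'): window [1,5] length 5 -- new best
  Position 6 ('b'): repeat (last at 4), move window start to 5
  Position 6 ('b'): window [5,6] length 2
  Position 7 ('c'): window [5,7] length 3
  Position 8 ('d'): repeat (last at 5), move window start to 6
  Position 8 ('d'): window [6,8] length 3
  Position 9 ('a'): window [6,9] length 4
  Position 10 ('e'): window [6,10] length 5
  Position 11 ('f'): window [6,11] length 6 -- new best
Longest substring with no repeats: "bcdaef" with length 6

6


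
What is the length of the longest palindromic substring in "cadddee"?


Input: "cadddee"
Checking substrings for palindromes:
  [2:5] "ddd" (len 3) => palindrome
  [2:4] "dd" (len 2) => palindrome
  [3:5] "dd" (len 2) => palindrome
  [5:7] "ee" (len 2) => palindrome
Longest palindromic substring: "ddd" with length 3

3


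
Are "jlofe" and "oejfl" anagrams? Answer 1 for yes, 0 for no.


Strings: "jlofe", "oejfl"
Sorted first:  efjlo
Sorted second: efjlo
Sorted forms match => anagrams

1


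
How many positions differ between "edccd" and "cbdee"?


Comparing "edccd" and "cbdee" position by position:
  Position 0: 'e' vs 'c' => DIFFER
  Position 1: 'd' vs 'b' => DIFFER
  Position 2: 'c' vs 'd' => DIFFER
  Position 3: 'c' vs 'e' => DIFFER
  Position 4: 'd' vs 'e' => DIFFER
Positions that differ: 5

5


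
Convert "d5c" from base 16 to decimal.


Input: "d5c" in base 16
Positional expansion:
  Digit 'd' (value 13) x 16^2 = 3328
  Digit '5' (value 5) x 16^1 = 80
  Digit 'c' (value 12) x 16^0 = 12
Sum = 3420

3420


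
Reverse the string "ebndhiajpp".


Input: ebndhiajpp
Reading characters right to left:
  Position 9: 'p'
  Position 8: 'p'
  Position 7: 'j'
  Position 6: 'a'
  Position 5: 'i'
  Position 4: 'h'
  Position 3: 'd'
  Position 2: 'n'
  Position 1: 'b'
  Position 0: 'e'
Reversed: ppjaihdnbe

ppjaihdnbe


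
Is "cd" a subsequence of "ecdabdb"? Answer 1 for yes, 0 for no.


Check if "cd" is a subsequence of "ecdabdb"
Greedy scan:
  Position 0 ('e'): no match needed
  Position 1 ('c'): matches sub[0] = 'c'
  Position 2 ('d'): matches sub[1] = 'd'
  Position 3 ('a'): no match needed
  Position 4 ('b'): no match needed
  Position 5 ('d'): no match needed
  Position 6 ('b'): no match needed
All 2 characters matched => is a subsequence

1


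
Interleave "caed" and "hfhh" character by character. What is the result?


Interleaving "caed" and "hfhh":
  Position 0: 'c' from first, 'h' from second => "ch"
  Position 1: 'a' from first, 'f' from second => "af"
  Position 2: 'e' from first, 'h' from second => "eh"
  Position 3: 'd' from first, 'h' from second => "dh"
Result: chafehdh

chafehdh


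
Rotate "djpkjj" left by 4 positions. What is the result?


Input: "djpkjj", rotate left by 4
First 4 characters: "djpk"
Remaining characters: "jj"
Concatenate remaining + first: "jj" + "djpk" = "jjdjpk"

jjdjpk


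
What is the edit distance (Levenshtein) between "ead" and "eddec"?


Computing edit distance: "ead" -> "eddec"
DP table:
           e    d    d    e    c
      0    1    2    3    4    5
  e   1    0    1    2    3    4
  a   2    1    1    2    3    4
  d   3    2    1    1    2    3
Edit distance = dp[3][5] = 3

3


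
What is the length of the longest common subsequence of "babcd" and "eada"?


LCS of "babcd" and "eada"
DP table:
           e    a    d    a
      0    0    0    0    0
  b   0    0    0    0    0
  a   0    0    1    1    1
  b   0    0    1    1    1
  c   0    0    1    1    1
  d   0    0    1    2    2
LCS length = dp[5][4] = 2

2


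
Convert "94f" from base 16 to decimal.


Input: "94f" in base 16
Positional expansion:
  Digit '9' (value 9) x 16^2 = 2304
  Digit '4' (value 4) x 16^1 = 64
  Digit 'f' (value 15) x 16^0 = 15
Sum = 2383

2383


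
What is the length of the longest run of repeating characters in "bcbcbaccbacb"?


Input: "bcbcbaccbacb"
Scanning for longest run:
  Position 1 ('c'): new char, reset run to 1
  Position 2 ('b'): new char, reset run to 1
  Position 3 ('c'): new char, reset run to 1
  Position 4 ('b'): new char, reset run to 1
  Position 5 ('a'): new char, reset run to 1
  Position 6 ('c'): new char, reset run to 1
  Position 7 ('c'): continues run of 'c', length=2
  Position 8 ('b'): new char, reset run to 1
  Position 9 ('a'): new char, reset run to 1
  Position 10 ('c'): new char, reset run to 1
  Position 11 ('b'): new char, reset run to 1
Longest run: 'c' with length 2

2


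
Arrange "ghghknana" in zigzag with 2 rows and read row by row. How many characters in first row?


Zigzag "ghghknana" into 2 rows:
Placing characters:
  'g' => row 0
  'h' => row 1
  'g' => row 0
  'h' => row 1
  'k' => row 0
  'n' => row 1
  'a' => row 0
  'n' => row 1
  'a' => row 0
Rows:
  Row 0: "ggkaa"
  Row 1: "hhnn"
First row length: 5

5


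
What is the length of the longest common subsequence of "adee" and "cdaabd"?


LCS of "adee" and "cdaabd"
DP table:
           c    d    a    a    b    d
      0    0    0    0    0    0    0
  a   0    0    0    1    1    1    1
  d   0    0    1    1    1    1    2
  e   0    0    1    1    1    1    2
  e   0    0    1    1    1    1    2
LCS length = dp[4][6] = 2

2


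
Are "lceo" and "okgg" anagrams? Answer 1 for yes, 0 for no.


Strings: "lceo", "okgg"
Sorted first:  celo
Sorted second: ggko
Differ at position 0: 'c' vs 'g' => not anagrams

0


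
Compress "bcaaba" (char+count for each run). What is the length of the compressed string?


Input: bcaaba
Runs:
  'b' x 1 => "b1"
  'c' x 1 => "c1"
  'a' x 2 => "a2"
  'b' x 1 => "b1"
  'a' x 1 => "a1"
Compressed: "b1c1a2b1a1"
Compressed length: 10

10


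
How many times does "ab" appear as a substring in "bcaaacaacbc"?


Searching for "ab" in "bcaaacaacbc"
Scanning each position:
  Position 0: "bc" => no
  Position 1: "ca" => no
  Position 2: "aa" => no
  Position 3: "aa" => no
  Position 4: "ac" => no
  Position 5: "ca" => no
  Position 6: "aa" => no
  Position 7: "ac" => no
  Position 8: "cb" => no
  Position 9: "bc" => no
Total occurrences: 0

0


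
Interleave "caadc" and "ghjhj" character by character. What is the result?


Interleaving "caadc" and "ghjhj":
  Position 0: 'c' from first, 'g' from second => "cg"
  Position 1: 'a' from first, 'h' from second => "ah"
  Position 2: 'a' from first, 'j' from second => "aj"
  Position 3: 'd' from first, 'h' from second => "dh"
  Position 4: 'c' from first, 'j' from second => "cj"
Result: cgahajdhcj

cgahajdhcj


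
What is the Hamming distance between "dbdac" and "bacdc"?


Comparing "dbdac" and "bacdc" position by position:
  Position 0: 'd' vs 'b' => differ
  Position 1: 'b' vs 'a' => differ
  Position 2: 'd' vs 'c' => differ
  Position 3: 'a' vs 'd' => differ
  Position 4: 'c' vs 'c' => same
Total differences (Hamming distance): 4

4


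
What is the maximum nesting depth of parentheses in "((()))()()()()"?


Input: "((()))()()()()"
Tracking depth:
  Position 0 '(': depth becomes 1
  Position 1 '(': depth becomes 2
  Position 2 '(': depth becomes 3
  Position 3 ')': depth becomes 2
  Position 4 ')': depth becomes 1
  Position 5 ')': depth becomes 0
  Position 6 '(': depth becomes 1
  Position 7 ')': depth becomes 0
  Position 8 '(': depth becomes 1
  Position 9 ')': depth becomes 0
  Position 10 '(': depth becomes 1
  Position 11 ')': depth becomes 0
  Position 12 '(': depth becomes 1
  Position 13 ')': depth becomes 0
Maximum depth reached: 3

3


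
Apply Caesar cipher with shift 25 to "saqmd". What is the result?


Caesar cipher: shift "saqmd" by 25
  's' (pos 18) + 25 = pos 17 = 'r'
  'a' (pos 0) + 25 = pos 25 = 'z'
  'q' (pos 16) + 25 = pos 15 = 'p'
  'm' (pos 12) + 25 = pos 11 = 'l'
  'd' (pos 3) + 25 = pos 2 = 'c'
Result: rzplc

rzplc


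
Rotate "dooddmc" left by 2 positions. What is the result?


Input: "dooddmc", rotate left by 2
First 2 characters: "do"
Remaining characters: "oddmc"
Concatenate remaining + first: "oddmc" + "do" = "oddmcdo"

oddmcdo


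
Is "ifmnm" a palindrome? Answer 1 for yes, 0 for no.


Input: ifmnm
Reversed: mnmfi
  Compare pos 0 ('i') with pos 4 ('m'): MISMATCH
  Compare pos 1 ('f') with pos 3 ('n'): MISMATCH
Result: not a palindrome

0


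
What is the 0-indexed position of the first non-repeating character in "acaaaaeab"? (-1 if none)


Input: acaaaaeab
Character frequencies:
  'a': 6
  'b': 1
  'c': 1
  'e': 1
Scanning left to right for freq == 1:
  Position 0 ('a'): freq=6, skip
  Position 1 ('c'): unique! => answer = 1

1


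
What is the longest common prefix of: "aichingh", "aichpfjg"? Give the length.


Words: aichingh, aichpfjg
  Position 0: all 'a' => match
  Position 1: all 'i' => match
  Position 2: all 'c' => match
  Position 3: all 'h' => match
  Position 4: ('i', 'p') => mismatch, stop
LCP = "aich" (length 4)

4


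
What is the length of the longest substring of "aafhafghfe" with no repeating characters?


Input: "aafhafghfe"
Sliding window (track last position of each char):
  Position 0 ('a'): window [0,0] length 1 -- new best
  Position 1 ('a'): repeat (last at 0), move window start to 1
  Position 1 ('a'): window [1,1] length 1
  Position 2 ('f'): window [1,2] length 2 -- new best
  Position 3 ('h'): window [1,3] length 3 -- new best
  Position 4 ('a'): repeat (last at 1), move window start to 2
  Position 4 ('a'): window [2,4] length 3
  Position 5 ('f'): repeat (last at 2), move window start to 3
  Position 5 ('f'): window [3,5] length 3
  Position 6 ('g'): window [3,6] length 4 -- new best
  Position 7 ('h'): repeat (last at 3), move window start to 4
  Position 7 ('h'): window [4,7] length 4
  Position 8 ('f'): repeat (last at 5), move window start to 6
  Position 8 ('f'): window [6,8] length 3
  Position 9 ('e'): window [6,9] length 4
Longest substring with no repeats: "hafg" with length 4

4


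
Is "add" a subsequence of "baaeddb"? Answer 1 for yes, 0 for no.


Check if "add" is a subsequence of "baaeddb"
Greedy scan:
  Position 0 ('b'): no match needed
  Position 1 ('a'): matches sub[0] = 'a'
  Position 2 ('a'): no match needed
  Position 3 ('e'): no match needed
  Position 4 ('d'): matches sub[1] = 'd'
  Position 5 ('d'): matches sub[2] = 'd'
  Position 6 ('b'): no match needed
All 3 characters matched => is a subsequence

1


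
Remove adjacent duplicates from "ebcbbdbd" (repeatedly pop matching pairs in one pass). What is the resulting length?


Input: ebcbbdbd
Stack-based adjacent duplicate removal:
  Read 'e': push. Stack: e
  Read 'b': push. Stack: eb
  Read 'c': push. Stack: ebc
  Read 'b': push. Stack: ebcb
  Read 'b': matches stack top 'b' => pop. Stack: ebc
  Read 'd': push. Stack: ebcd
  Read 'b': push. Stack: ebcdb
  Read 'd': push. Stack: ebcdbd
Final stack: "ebcdbd" (length 6)

6


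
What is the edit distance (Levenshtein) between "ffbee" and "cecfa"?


Computing edit distance: "ffbee" -> "cecfa"
DP table:
           c    e    c    f    a
      0    1    2    3    4    5
  f   1    1    2    3    3    4
  f   2    2    2    3    3    4
  b   3    3    3    3    4    4
  e   4    4    3    4    4    5
  e   5    5    4    4    5    5
Edit distance = dp[5][5] = 5

5


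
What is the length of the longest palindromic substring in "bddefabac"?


Input: "bddefabac"
Checking substrings for palindromes:
  [5:8] "aba" (len 3) => palindrome
  [1:3] "dd" (len 2) => palindrome
Longest palindromic substring: "aba" with length 3

3


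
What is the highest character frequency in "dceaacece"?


Input: dceaacece
Character counts:
  'a': 2
  'c': 3
  'd': 1
  'e': 3
Maximum frequency: 3

3


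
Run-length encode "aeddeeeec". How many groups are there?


Input: aeddeeeec
Scanning for consecutive runs:
  Group 1: 'a' x 1 (positions 0-0)
  Group 2: 'e' x 1 (positions 1-1)
  Group 3: 'd' x 2 (positions 2-3)
  Group 4: 'e' x 4 (positions 4-7)
  Group 5: 'c' x 1 (positions 8-8)
Total groups: 5

5


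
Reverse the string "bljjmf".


Input: bljjmf
Reading characters right to left:
  Position 5: 'f'
  Position 4: 'm'
  Position 3: 'j'
  Position 2: 'j'
  Position 1: 'l'
  Position 0: 'b'
Reversed: fmjjlb

fmjjlb


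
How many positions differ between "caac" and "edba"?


Comparing "caac" and "edba" position by position:
  Position 0: 'c' vs 'e' => DIFFER
  Position 1: 'a' vs 'd' => DIFFER
  Position 2: 'a' vs 'b' => DIFFER
  Position 3: 'c' vs 'a' => DIFFER
Positions that differ: 4

4


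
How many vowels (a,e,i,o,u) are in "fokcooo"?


Input: fokcooo
Checking each character:
  'f' at position 0: consonant
  'o' at position 1: vowel (running total: 1)
  'k' at position 2: consonant
  'c' at position 3: consonant
  'o' at position 4: vowel (running total: 2)
  'o' at position 5: vowel (running total: 3)
  'o' at position 6: vowel (running total: 4)
Total vowels: 4

4


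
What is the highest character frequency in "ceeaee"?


Input: ceeaee
Character counts:
  'a': 1
  'c': 1
  'e': 4
Maximum frequency: 4

4


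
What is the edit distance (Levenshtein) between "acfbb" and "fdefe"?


Computing edit distance: "acfbb" -> "fdefe"
DP table:
           f    d    e    f    e
      0    1    2    3    4    5
  a   1    1    2    3    4    5
  c   2    2    2    3    4    5
  f   3    2    3    3    3    4
  b   4    3    3    4    4    4
  b   5    4    4    4    5    5
Edit distance = dp[5][5] = 5

5


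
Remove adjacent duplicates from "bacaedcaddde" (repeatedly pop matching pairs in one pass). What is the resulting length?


Input: bacaedcaddde
Stack-based adjacent duplicate removal:
  Read 'b': push. Stack: b
  Read 'a': push. Stack: ba
  Read 'c': push. Stack: bac
  Read 'a': push. Stack: baca
  Read 'e': push. Stack: bacae
  Read 'd': push. Stack: bacaed
  Read 'c': push. Stack: bacaedc
  Read 'a': push. Stack: bacaedca
  Read 'd': push. Stack: bacaedcad
  Read 'd': matches stack top 'd' => pop. Stack: bacaedca
  Read 'd': push. Stack: bacaedcad
  Read 'e': push. Stack: bacaedcade
Final stack: "bacaedcade" (length 10)

10


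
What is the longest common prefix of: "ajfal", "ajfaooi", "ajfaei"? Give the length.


Words: ajfal, ajfaooi, ajfaei
  Position 0: all 'a' => match
  Position 1: all 'j' => match
  Position 2: all 'f' => match
  Position 3: all 'a' => match
  Position 4: ('l', 'o', 'e') => mismatch, stop
LCP = "ajfa" (length 4)

4


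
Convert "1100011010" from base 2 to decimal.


Input: "1100011010" in base 2
Positional expansion:
  Digit '1' (value 1) x 2^9 = 512
  Digit '1' (value 1) x 2^8 = 256
  Digit '0' (value 0) x 2^7 = 0
  Digit '0' (value 0) x 2^6 = 0
  Digit '0' (value 0) x 2^5 = 0
  Digit '1' (value 1) x 2^4 = 16
  Digit '1' (value 1) x 2^3 = 8
  Digit '0' (value 0) x 2^2 = 0
  Digit '1' (value 1) x 2^1 = 2
  Digit '0' (value 0) x 2^0 = 0
Sum = 794

794


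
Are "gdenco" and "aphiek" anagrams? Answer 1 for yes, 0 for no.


Strings: "gdenco", "aphiek"
Sorted first:  cdegno
Sorted second: aehikp
Differ at position 0: 'c' vs 'a' => not anagrams

0


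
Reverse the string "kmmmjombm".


Input: kmmmjombm
Reading characters right to left:
  Position 8: 'm'
  Position 7: 'b'
  Position 6: 'm'
  Position 5: 'o'
  Position 4: 'j'
  Position 3: 'm'
  Position 2: 'm'
  Position 1: 'm'
  Position 0: 'k'
Reversed: mbmojmmmk

mbmojmmmk


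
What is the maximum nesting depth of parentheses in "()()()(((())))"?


Input: "()()()(((())))"
Tracking depth:
  Position 0 '(': depth becomes 1
  Position 1 ')': depth becomes 0
  Position 2 '(': depth becomes 1
  Position 3 ')': depth becomes 0
  Position 4 '(': depth becomes 1
  Position 5 ')': depth becomes 0
  Position 6 '(': depth becomes 1
  Position 7 '(': depth becomes 2
  Position 8 '(': depth becomes 3
  Position 9 '(': depth becomes 4
  Position 10 ')': depth becomes 3
  Position 11 ')': depth becomes 2
  Position 12 ')': depth becomes 1
  Position 13 ')': depth becomes 0
Maximum depth reached: 4

4


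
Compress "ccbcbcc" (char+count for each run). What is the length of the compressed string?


Input: ccbcbcc
Runs:
  'c' x 2 => "c2"
  'b' x 1 => "b1"
  'c' x 1 => "c1"
  'b' x 1 => "b1"
  'c' x 2 => "c2"
Compressed: "c2b1c1b1c2"
Compressed length: 10

10


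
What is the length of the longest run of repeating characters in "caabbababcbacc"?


Input: "caabbababcbacc"
Scanning for longest run:
  Position 1 ('a'): new char, reset run to 1
  Position 2 ('a'): continues run of 'a', length=2
  Position 3 ('b'): new char, reset run to 1
  Position 4 ('b'): continues run of 'b', length=2
  Position 5 ('a'): new char, reset run to 1
  Position 6 ('b'): new char, reset run to 1
  Position 7 ('a'): new char, reset run to 1
  Position 8 ('b'): new char, reset run to 1
  Position 9 ('c'): new char, reset run to 1
  Position 10 ('b'): new char, reset run to 1
  Position 11 ('a'): new char, reset run to 1
  Position 12 ('c'): new char, reset run to 1
  Position 13 ('c'): continues run of 'c', length=2
Longest run: 'a' with length 2

2


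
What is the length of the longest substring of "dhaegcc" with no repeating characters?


Input: "dhaegcc"
Sliding window (track last position of each char):
  Position 0 ('d'): window [0,0] length 1 -- new best
  Position 1 ('h'): window [0,1] length 2 -- new best
  Position 2 ('a'): window [0,2] length 3 -- new best
  Position 3 ('e'): window [0,3] length 4 -- new best
  Position 4 ('g'): window [0,4] length 5 -- new best
  Position 5 ('c'): window [0,5] length 6 -- new best
  Position 6 ('c'): repeat (last at 5), move window start to 6
  Position 6 ('c'): window [6,6] length 1
Longest substring with no repeats: "dhaegc" with length 6

6


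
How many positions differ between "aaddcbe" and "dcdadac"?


Comparing "aaddcbe" and "dcdadac" position by position:
  Position 0: 'a' vs 'd' => DIFFER
  Position 1: 'a' vs 'c' => DIFFER
  Position 2: 'd' vs 'd' => same
  Position 3: 'd' vs 'a' => DIFFER
  Position 4: 'c' vs 'd' => DIFFER
  Position 5: 'b' vs 'a' => DIFFER
  Position 6: 'e' vs 'c' => DIFFER
Positions that differ: 6

6


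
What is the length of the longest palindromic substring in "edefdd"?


Input: "edefdd"
Checking substrings for palindromes:
  [0:3] "ede" (len 3) => palindrome
  [4:6] "dd" (len 2) => palindrome
Longest palindromic substring: "ede" with length 3

3


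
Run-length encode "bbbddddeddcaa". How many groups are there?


Input: bbbddddeddcaa
Scanning for consecutive runs:
  Group 1: 'b' x 3 (positions 0-2)
  Group 2: 'd' x 4 (positions 3-6)
  Group 3: 'e' x 1 (positions 7-7)
  Group 4: 'd' x 2 (positions 8-9)
  Group 5: 'c' x 1 (positions 10-10)
  Group 6: 'a' x 2 (positions 11-12)
Total groups: 6

6


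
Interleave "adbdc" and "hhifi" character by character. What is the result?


Interleaving "adbdc" and "hhifi":
  Position 0: 'a' from first, 'h' from second => "ah"
  Position 1: 'd' from first, 'h' from second => "dh"
  Position 2: 'b' from first, 'i' from second => "bi"
  Position 3: 'd' from first, 'f' from second => "df"
  Position 4: 'c' from first, 'i' from second => "ci"
Result: ahdhbidfci

ahdhbidfci


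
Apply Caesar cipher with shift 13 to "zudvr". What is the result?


Caesar cipher: shift "zudvr" by 13
  'z' (pos 25) + 13 = pos 12 = 'm'
  'u' (pos 20) + 13 = pos 7 = 'h'
  'd' (pos 3) + 13 = pos 16 = 'q'
  'v' (pos 21) + 13 = pos 8 = 'i'
  'r' (pos 17) + 13 = pos 4 = 'e'
Result: mhqie

mhqie


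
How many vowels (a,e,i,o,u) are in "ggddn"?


Input: ggddn
Checking each character:
  'g' at position 0: consonant
  'g' at position 1: consonant
  'd' at position 2: consonant
  'd' at position 3: consonant
  'n' at position 4: consonant
Total vowels: 0

0


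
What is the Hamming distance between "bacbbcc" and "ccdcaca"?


Comparing "bacbbcc" and "ccdcaca" position by position:
  Position 0: 'b' vs 'c' => differ
  Position 1: 'a' vs 'c' => differ
  Position 2: 'c' vs 'd' => differ
  Position 3: 'b' vs 'c' => differ
  Position 4: 'b' vs 'a' => differ
  Position 5: 'c' vs 'c' => same
  Position 6: 'c' vs 'a' => differ
Total differences (Hamming distance): 6

6


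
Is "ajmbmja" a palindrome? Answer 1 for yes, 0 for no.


Input: ajmbmja
Reversed: ajmbmja
  Compare pos 0 ('a') with pos 6 ('a'): match
  Compare pos 1 ('j') with pos 5 ('j'): match
  Compare pos 2 ('m') with pos 4 ('m'): match
Result: palindrome

1


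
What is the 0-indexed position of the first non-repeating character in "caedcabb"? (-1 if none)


Input: caedcabb
Character frequencies:
  'a': 2
  'b': 2
  'c': 2
  'd': 1
  'e': 1
Scanning left to right for freq == 1:
  Position 0 ('c'): freq=2, skip
  Position 1 ('a'): freq=2, skip
  Position 2 ('e'): unique! => answer = 2

2


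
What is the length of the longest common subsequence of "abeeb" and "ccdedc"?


LCS of "abeeb" and "ccdedc"
DP table:
           c    c    d    e    d    c
      0    0    0    0    0    0    0
  a   0    0    0    0    0    0    0
  b   0    0    0    0    0    0    0
  e   0    0    0    0    1    1    1
  e   0    0    0    0    1    1    1
  b   0    0    0    0    1    1    1
LCS length = dp[5][6] = 1

1


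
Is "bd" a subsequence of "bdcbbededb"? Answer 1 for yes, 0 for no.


Check if "bd" is a subsequence of "bdcbbededb"
Greedy scan:
  Position 0 ('b'): matches sub[0] = 'b'
  Position 1 ('d'): matches sub[1] = 'd'
  Position 2 ('c'): no match needed
  Position 3 ('b'): no match needed
  Position 4 ('b'): no match needed
  Position 5 ('e'): no match needed
  Position 6 ('d'): no match needed
  Position 7 ('e'): no match needed
  Position 8 ('d'): no match needed
  Position 9 ('b'): no match needed
All 2 characters matched => is a subsequence

1


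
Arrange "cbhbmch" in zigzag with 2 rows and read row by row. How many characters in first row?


Zigzag "cbhbmch" into 2 rows:
Placing characters:
  'c' => row 0
  'b' => row 1
  'h' => row 0
  'b' => row 1
  'm' => row 0
  'c' => row 1
  'h' => row 0
Rows:
  Row 0: "chmh"
  Row 1: "bbc"
First row length: 4

4


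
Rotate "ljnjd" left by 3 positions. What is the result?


Input: "ljnjd", rotate left by 3
First 3 characters: "ljn"
Remaining characters: "jd"
Concatenate remaining + first: "jd" + "ljn" = "jdljn"

jdljn


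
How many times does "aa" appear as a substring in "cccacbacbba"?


Searching for "aa" in "cccacbacbba"
Scanning each position:
  Position 0: "cc" => no
  Position 1: "cc" => no
  Position 2: "ca" => no
  Position 3: "ac" => no
  Position 4: "cb" => no
  Position 5: "ba" => no
  Position 6: "ac" => no
  Position 7: "cb" => no
  Position 8: "bb" => no
  Position 9: "ba" => no
Total occurrences: 0

0


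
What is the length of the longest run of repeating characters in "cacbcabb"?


Input: "cacbcabb"
Scanning for longest run:
  Position 1 ('a'): new char, reset run to 1
  Position 2 ('c'): new char, reset run to 1
  Position 3 ('b'): new char, reset run to 1
  Position 4 ('c'): new char, reset run to 1
  Position 5 ('a'): new char, reset run to 1
  Position 6 ('b'): new char, reset run to 1
  Position 7 ('b'): continues run of 'b', length=2
Longest run: 'b' with length 2

2


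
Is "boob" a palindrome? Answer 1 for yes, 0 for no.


Input: boob
Reversed: boob
  Compare pos 0 ('b') with pos 3 ('b'): match
  Compare pos 1 ('o') with pos 2 ('o'): match
Result: palindrome

1


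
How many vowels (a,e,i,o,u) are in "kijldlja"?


Input: kijldlja
Checking each character:
  'k' at position 0: consonant
  'i' at position 1: vowel (running total: 1)
  'j' at position 2: consonant
  'l' at position 3: consonant
  'd' at position 4: consonant
  'l' at position 5: consonant
  'j' at position 6: consonant
  'a' at position 7: vowel (running total: 2)
Total vowels: 2

2


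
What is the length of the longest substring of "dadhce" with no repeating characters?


Input: "dadhce"
Sliding window (track last position of each char):
  Position 0 ('d'): window [0,0] length 1 -- new best
  Position 1 ('a'): window [0,1] length 2 -- new best
  Position 2 ('d'): repeat (last at 0), move window start to 1
  Position 2 ('d'): window [1,2] length 2
  Position 3 ('h'): window [1,3] length 3 -- new best
  Position 4 ('c'): window [1,4] length 4 -- new best
  Position 5 ('e'): window [1,5] length 5 -- new best
Longest substring with no repeats: "adhce" with length 5

5


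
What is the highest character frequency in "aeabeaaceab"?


Input: aeabeaaceab
Character counts:
  'a': 5
  'b': 2
  'c': 1
  'e': 3
Maximum frequency: 5

5


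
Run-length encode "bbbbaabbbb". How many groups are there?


Input: bbbbaabbbb
Scanning for consecutive runs:
  Group 1: 'b' x 4 (positions 0-3)
  Group 2: 'a' x 2 (positions 4-5)
  Group 3: 'b' x 4 (positions 6-9)
Total groups: 3

3
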